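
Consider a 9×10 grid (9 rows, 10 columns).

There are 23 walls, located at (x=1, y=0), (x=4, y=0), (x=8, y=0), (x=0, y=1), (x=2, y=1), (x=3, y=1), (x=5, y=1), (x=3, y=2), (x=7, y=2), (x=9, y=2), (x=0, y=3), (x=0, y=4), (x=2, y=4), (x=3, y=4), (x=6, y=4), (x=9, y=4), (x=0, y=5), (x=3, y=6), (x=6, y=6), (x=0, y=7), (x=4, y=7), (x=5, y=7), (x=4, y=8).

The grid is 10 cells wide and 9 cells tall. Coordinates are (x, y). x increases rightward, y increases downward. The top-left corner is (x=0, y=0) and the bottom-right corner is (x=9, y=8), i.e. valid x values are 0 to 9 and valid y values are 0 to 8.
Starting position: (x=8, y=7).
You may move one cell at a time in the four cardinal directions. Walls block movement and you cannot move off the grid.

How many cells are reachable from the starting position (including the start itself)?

BFS flood-fill from (x=8, y=7):
  Distance 0: (x=8, y=7)
  Distance 1: (x=8, y=6), (x=7, y=7), (x=9, y=7), (x=8, y=8)
  Distance 2: (x=8, y=5), (x=7, y=6), (x=9, y=6), (x=6, y=7), (x=7, y=8), (x=9, y=8)
  Distance 3: (x=8, y=4), (x=7, y=5), (x=9, y=5), (x=6, y=8)
  Distance 4: (x=8, y=3), (x=7, y=4), (x=6, y=5), (x=5, y=8)
  Distance 5: (x=8, y=2), (x=7, y=3), (x=9, y=3), (x=5, y=5)
  Distance 6: (x=8, y=1), (x=6, y=3), (x=5, y=4), (x=4, y=5), (x=5, y=6)
  Distance 7: (x=7, y=1), (x=9, y=1), (x=6, y=2), (x=5, y=3), (x=4, y=4), (x=3, y=5), (x=4, y=6)
  Distance 8: (x=7, y=0), (x=9, y=0), (x=6, y=1), (x=5, y=2), (x=4, y=3), (x=2, y=5)
  Distance 9: (x=6, y=0), (x=4, y=2), (x=3, y=3), (x=1, y=5), (x=2, y=6)
  Distance 10: (x=5, y=0), (x=4, y=1), (x=2, y=3), (x=1, y=4), (x=1, y=6), (x=2, y=7)
  Distance 11: (x=2, y=2), (x=1, y=3), (x=0, y=6), (x=1, y=7), (x=3, y=7), (x=2, y=8)
  Distance 12: (x=1, y=2), (x=1, y=8), (x=3, y=8)
  Distance 13: (x=1, y=1), (x=0, y=2), (x=0, y=8)
Total reachable: 64 (grid has 67 open cells total)

Answer: Reachable cells: 64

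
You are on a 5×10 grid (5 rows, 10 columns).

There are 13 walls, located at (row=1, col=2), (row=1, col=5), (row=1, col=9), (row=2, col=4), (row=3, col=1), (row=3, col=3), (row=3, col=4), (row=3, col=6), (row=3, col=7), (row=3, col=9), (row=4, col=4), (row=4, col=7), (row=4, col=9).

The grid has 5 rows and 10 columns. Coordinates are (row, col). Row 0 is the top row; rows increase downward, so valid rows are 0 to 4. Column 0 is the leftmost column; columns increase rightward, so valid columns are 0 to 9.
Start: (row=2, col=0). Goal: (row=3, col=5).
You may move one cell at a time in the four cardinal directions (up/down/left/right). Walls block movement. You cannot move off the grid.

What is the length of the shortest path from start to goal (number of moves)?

Answer: Shortest path length: 12

Derivation:
BFS from (row=2, col=0) until reaching (row=3, col=5):
  Distance 0: (row=2, col=0)
  Distance 1: (row=1, col=0), (row=2, col=1), (row=3, col=0)
  Distance 2: (row=0, col=0), (row=1, col=1), (row=2, col=2), (row=4, col=0)
  Distance 3: (row=0, col=1), (row=2, col=3), (row=3, col=2), (row=4, col=1)
  Distance 4: (row=0, col=2), (row=1, col=3), (row=4, col=2)
  Distance 5: (row=0, col=3), (row=1, col=4), (row=4, col=3)
  Distance 6: (row=0, col=4)
  Distance 7: (row=0, col=5)
  Distance 8: (row=0, col=6)
  Distance 9: (row=0, col=7), (row=1, col=6)
  Distance 10: (row=0, col=8), (row=1, col=7), (row=2, col=6)
  Distance 11: (row=0, col=9), (row=1, col=8), (row=2, col=5), (row=2, col=7)
  Distance 12: (row=2, col=8), (row=3, col=5)  <- goal reached here
One shortest path (12 moves): (row=2, col=0) -> (row=2, col=1) -> (row=2, col=2) -> (row=2, col=3) -> (row=1, col=3) -> (row=1, col=4) -> (row=0, col=4) -> (row=0, col=5) -> (row=0, col=6) -> (row=1, col=6) -> (row=2, col=6) -> (row=2, col=5) -> (row=3, col=5)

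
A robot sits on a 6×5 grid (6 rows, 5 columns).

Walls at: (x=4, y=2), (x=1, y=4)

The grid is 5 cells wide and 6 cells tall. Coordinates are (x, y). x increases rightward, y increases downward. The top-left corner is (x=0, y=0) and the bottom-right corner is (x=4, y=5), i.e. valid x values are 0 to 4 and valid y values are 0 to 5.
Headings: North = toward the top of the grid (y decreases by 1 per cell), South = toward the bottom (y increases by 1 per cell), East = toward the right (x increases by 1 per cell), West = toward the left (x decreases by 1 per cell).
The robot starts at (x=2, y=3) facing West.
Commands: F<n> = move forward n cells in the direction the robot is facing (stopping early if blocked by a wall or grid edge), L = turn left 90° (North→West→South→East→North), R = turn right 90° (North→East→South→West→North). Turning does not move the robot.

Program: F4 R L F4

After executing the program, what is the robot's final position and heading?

Start: (x=2, y=3), facing West
  F4: move forward 2/4 (blocked), now at (x=0, y=3)
  R: turn right, now facing North
  L: turn left, now facing West
  F4: move forward 0/4 (blocked), now at (x=0, y=3)
Final: (x=0, y=3), facing West

Answer: Final position: (x=0, y=3), facing West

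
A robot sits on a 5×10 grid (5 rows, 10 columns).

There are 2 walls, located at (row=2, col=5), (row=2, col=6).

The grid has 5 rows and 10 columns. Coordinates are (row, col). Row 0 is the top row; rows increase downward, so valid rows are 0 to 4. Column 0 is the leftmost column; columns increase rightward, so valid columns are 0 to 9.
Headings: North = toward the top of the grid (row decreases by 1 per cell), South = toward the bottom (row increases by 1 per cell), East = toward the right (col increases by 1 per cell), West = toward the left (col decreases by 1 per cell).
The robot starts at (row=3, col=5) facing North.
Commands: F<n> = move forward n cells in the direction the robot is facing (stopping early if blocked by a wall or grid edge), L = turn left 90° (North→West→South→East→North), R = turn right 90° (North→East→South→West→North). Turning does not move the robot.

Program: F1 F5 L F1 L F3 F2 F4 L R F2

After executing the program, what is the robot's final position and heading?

Start: (row=3, col=5), facing North
  F1: move forward 0/1 (blocked), now at (row=3, col=5)
  F5: move forward 0/5 (blocked), now at (row=3, col=5)
  L: turn left, now facing West
  F1: move forward 1, now at (row=3, col=4)
  L: turn left, now facing South
  F3: move forward 1/3 (blocked), now at (row=4, col=4)
  F2: move forward 0/2 (blocked), now at (row=4, col=4)
  F4: move forward 0/4 (blocked), now at (row=4, col=4)
  L: turn left, now facing East
  R: turn right, now facing South
  F2: move forward 0/2 (blocked), now at (row=4, col=4)
Final: (row=4, col=4), facing South

Answer: Final position: (row=4, col=4), facing South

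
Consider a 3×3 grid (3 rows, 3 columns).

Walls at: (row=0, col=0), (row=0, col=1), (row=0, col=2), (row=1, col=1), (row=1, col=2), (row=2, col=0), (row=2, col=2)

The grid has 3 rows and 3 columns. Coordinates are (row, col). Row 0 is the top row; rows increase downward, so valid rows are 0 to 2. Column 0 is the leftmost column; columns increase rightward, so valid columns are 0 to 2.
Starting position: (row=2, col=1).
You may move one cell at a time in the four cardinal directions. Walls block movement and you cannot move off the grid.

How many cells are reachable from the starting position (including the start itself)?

Answer: Reachable cells: 1

Derivation:
BFS flood-fill from (row=2, col=1):
  Distance 0: (row=2, col=1)
Total reachable: 1 (grid has 2 open cells total)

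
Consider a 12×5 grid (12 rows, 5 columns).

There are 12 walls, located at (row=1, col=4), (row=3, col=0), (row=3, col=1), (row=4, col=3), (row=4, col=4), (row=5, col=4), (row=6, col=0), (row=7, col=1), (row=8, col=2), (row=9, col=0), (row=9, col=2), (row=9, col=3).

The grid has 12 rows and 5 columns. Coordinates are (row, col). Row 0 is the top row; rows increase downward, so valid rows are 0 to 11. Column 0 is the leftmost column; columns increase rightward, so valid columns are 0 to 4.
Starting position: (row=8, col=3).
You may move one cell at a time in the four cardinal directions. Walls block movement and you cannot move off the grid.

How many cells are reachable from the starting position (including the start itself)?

BFS flood-fill from (row=8, col=3):
  Distance 0: (row=8, col=3)
  Distance 1: (row=7, col=3), (row=8, col=4)
  Distance 2: (row=6, col=3), (row=7, col=2), (row=7, col=4), (row=9, col=4)
  Distance 3: (row=5, col=3), (row=6, col=2), (row=6, col=4), (row=10, col=4)
  Distance 4: (row=5, col=2), (row=6, col=1), (row=10, col=3), (row=11, col=4)
  Distance 5: (row=4, col=2), (row=5, col=1), (row=10, col=2), (row=11, col=3)
  Distance 6: (row=3, col=2), (row=4, col=1), (row=5, col=0), (row=10, col=1), (row=11, col=2)
  Distance 7: (row=2, col=2), (row=3, col=3), (row=4, col=0), (row=9, col=1), (row=10, col=0), (row=11, col=1)
  Distance 8: (row=1, col=2), (row=2, col=1), (row=2, col=3), (row=3, col=4), (row=8, col=1), (row=11, col=0)
  Distance 9: (row=0, col=2), (row=1, col=1), (row=1, col=3), (row=2, col=0), (row=2, col=4), (row=8, col=0)
  Distance 10: (row=0, col=1), (row=0, col=3), (row=1, col=0), (row=7, col=0)
  Distance 11: (row=0, col=0), (row=0, col=4)
Total reachable: 48 (grid has 48 open cells total)

Answer: Reachable cells: 48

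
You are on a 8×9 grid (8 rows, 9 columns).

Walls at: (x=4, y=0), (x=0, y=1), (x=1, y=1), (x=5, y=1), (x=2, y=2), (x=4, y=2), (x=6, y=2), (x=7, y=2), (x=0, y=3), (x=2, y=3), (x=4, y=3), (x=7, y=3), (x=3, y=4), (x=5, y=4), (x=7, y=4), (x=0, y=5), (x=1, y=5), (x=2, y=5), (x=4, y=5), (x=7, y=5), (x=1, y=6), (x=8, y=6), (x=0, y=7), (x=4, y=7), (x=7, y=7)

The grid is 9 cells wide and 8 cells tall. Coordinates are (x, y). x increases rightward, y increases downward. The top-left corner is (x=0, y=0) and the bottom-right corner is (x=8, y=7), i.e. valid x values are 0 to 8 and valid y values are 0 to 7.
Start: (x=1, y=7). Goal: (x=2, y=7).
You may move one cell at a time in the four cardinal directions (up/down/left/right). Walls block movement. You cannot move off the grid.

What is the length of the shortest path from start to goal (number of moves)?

BFS from (x=1, y=7) until reaching (x=2, y=7):
  Distance 0: (x=1, y=7)
  Distance 1: (x=2, y=7)  <- goal reached here
One shortest path (1 moves): (x=1, y=7) -> (x=2, y=7)

Answer: Shortest path length: 1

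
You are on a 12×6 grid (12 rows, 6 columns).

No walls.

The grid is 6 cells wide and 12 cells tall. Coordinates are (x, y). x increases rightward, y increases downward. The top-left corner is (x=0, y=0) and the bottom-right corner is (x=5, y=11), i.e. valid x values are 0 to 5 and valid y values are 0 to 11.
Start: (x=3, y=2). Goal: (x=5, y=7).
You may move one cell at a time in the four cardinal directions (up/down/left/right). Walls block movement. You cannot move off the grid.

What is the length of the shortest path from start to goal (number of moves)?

BFS from (x=3, y=2) until reaching (x=5, y=7):
  Distance 0: (x=3, y=2)
  Distance 1: (x=3, y=1), (x=2, y=2), (x=4, y=2), (x=3, y=3)
  Distance 2: (x=3, y=0), (x=2, y=1), (x=4, y=1), (x=1, y=2), (x=5, y=2), (x=2, y=3), (x=4, y=3), (x=3, y=4)
  Distance 3: (x=2, y=0), (x=4, y=0), (x=1, y=1), (x=5, y=1), (x=0, y=2), (x=1, y=3), (x=5, y=3), (x=2, y=4), (x=4, y=4), (x=3, y=5)
  Distance 4: (x=1, y=0), (x=5, y=0), (x=0, y=1), (x=0, y=3), (x=1, y=4), (x=5, y=4), (x=2, y=5), (x=4, y=5), (x=3, y=6)
  Distance 5: (x=0, y=0), (x=0, y=4), (x=1, y=5), (x=5, y=5), (x=2, y=6), (x=4, y=6), (x=3, y=7)
  Distance 6: (x=0, y=5), (x=1, y=6), (x=5, y=6), (x=2, y=7), (x=4, y=7), (x=3, y=8)
  Distance 7: (x=0, y=6), (x=1, y=7), (x=5, y=7), (x=2, y=8), (x=4, y=8), (x=3, y=9)  <- goal reached here
One shortest path (7 moves): (x=3, y=2) -> (x=4, y=2) -> (x=5, y=2) -> (x=5, y=3) -> (x=5, y=4) -> (x=5, y=5) -> (x=5, y=6) -> (x=5, y=7)

Answer: Shortest path length: 7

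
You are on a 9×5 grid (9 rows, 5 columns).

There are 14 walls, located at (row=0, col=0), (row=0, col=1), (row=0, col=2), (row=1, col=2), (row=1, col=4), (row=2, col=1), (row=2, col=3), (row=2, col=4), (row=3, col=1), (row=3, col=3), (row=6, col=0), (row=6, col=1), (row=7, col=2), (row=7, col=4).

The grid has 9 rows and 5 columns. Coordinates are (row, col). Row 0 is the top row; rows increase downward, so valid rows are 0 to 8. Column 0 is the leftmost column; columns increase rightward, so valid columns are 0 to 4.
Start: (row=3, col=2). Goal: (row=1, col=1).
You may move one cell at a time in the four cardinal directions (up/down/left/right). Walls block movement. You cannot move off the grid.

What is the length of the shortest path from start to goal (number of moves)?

BFS from (row=3, col=2) until reaching (row=1, col=1):
  Distance 0: (row=3, col=2)
  Distance 1: (row=2, col=2), (row=4, col=2)
  Distance 2: (row=4, col=1), (row=4, col=3), (row=5, col=2)
  Distance 3: (row=4, col=0), (row=4, col=4), (row=5, col=1), (row=5, col=3), (row=6, col=2)
  Distance 4: (row=3, col=0), (row=3, col=4), (row=5, col=0), (row=5, col=4), (row=6, col=3)
  Distance 5: (row=2, col=0), (row=6, col=4), (row=7, col=3)
  Distance 6: (row=1, col=0), (row=8, col=3)
  Distance 7: (row=1, col=1), (row=8, col=2), (row=8, col=4)  <- goal reached here
One shortest path (7 moves): (row=3, col=2) -> (row=4, col=2) -> (row=4, col=1) -> (row=4, col=0) -> (row=3, col=0) -> (row=2, col=0) -> (row=1, col=0) -> (row=1, col=1)

Answer: Shortest path length: 7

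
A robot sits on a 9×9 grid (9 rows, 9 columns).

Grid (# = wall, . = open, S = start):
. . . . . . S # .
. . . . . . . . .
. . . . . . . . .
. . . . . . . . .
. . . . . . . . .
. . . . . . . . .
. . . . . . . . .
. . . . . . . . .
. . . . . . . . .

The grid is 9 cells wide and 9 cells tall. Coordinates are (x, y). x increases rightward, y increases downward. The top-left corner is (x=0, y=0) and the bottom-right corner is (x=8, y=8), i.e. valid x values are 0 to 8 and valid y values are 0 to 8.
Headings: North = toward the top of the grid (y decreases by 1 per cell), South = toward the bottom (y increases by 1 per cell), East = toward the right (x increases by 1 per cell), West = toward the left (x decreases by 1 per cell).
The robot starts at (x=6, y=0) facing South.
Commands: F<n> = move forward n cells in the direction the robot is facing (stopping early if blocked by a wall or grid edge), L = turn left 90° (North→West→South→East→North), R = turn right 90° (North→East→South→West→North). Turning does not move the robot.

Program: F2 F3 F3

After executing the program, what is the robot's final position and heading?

Start: (x=6, y=0), facing South
  F2: move forward 2, now at (x=6, y=2)
  F3: move forward 3, now at (x=6, y=5)
  F3: move forward 3, now at (x=6, y=8)
Final: (x=6, y=8), facing South

Answer: Final position: (x=6, y=8), facing South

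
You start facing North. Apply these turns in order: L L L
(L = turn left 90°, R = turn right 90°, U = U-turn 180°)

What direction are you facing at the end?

Start: North
  L (left (90° counter-clockwise)) -> West
  L (left (90° counter-clockwise)) -> South
  L (left (90° counter-clockwise)) -> East
Final: East

Answer: Final heading: East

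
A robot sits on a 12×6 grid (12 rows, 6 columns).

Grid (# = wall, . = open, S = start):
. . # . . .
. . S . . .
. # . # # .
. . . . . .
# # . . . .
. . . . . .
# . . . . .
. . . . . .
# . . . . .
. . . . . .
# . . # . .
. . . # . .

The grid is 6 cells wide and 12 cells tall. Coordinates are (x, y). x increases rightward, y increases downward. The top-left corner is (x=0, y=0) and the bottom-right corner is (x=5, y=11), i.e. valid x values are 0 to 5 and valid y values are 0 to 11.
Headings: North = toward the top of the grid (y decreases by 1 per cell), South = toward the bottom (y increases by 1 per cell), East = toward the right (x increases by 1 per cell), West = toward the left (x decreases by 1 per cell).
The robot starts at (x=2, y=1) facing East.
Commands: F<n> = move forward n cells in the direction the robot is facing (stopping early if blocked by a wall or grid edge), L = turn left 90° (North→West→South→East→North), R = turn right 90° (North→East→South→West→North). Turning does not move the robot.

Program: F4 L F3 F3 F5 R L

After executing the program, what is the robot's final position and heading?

Answer: Final position: (x=5, y=0), facing North

Derivation:
Start: (x=2, y=1), facing East
  F4: move forward 3/4 (blocked), now at (x=5, y=1)
  L: turn left, now facing North
  F3: move forward 1/3 (blocked), now at (x=5, y=0)
  F3: move forward 0/3 (blocked), now at (x=5, y=0)
  F5: move forward 0/5 (blocked), now at (x=5, y=0)
  R: turn right, now facing East
  L: turn left, now facing North
Final: (x=5, y=0), facing North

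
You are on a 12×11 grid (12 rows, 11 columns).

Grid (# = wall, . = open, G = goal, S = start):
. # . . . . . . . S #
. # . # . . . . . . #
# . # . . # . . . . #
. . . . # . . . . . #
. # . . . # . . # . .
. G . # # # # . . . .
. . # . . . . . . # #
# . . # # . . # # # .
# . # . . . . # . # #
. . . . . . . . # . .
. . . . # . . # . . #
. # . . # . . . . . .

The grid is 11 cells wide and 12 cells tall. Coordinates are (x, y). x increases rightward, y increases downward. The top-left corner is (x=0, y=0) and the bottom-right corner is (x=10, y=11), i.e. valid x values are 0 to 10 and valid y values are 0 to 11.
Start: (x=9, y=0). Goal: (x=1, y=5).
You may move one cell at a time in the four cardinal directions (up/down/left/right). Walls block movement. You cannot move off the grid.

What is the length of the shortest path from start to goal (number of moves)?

Answer: Shortest path length: 13

Derivation:
BFS from (x=9, y=0) until reaching (x=1, y=5):
  Distance 0: (x=9, y=0)
  Distance 1: (x=8, y=0), (x=9, y=1)
  Distance 2: (x=7, y=0), (x=8, y=1), (x=9, y=2)
  Distance 3: (x=6, y=0), (x=7, y=1), (x=8, y=2), (x=9, y=3)
  Distance 4: (x=5, y=0), (x=6, y=1), (x=7, y=2), (x=8, y=3), (x=9, y=4)
  Distance 5: (x=4, y=0), (x=5, y=1), (x=6, y=2), (x=7, y=3), (x=10, y=4), (x=9, y=5)
  Distance 6: (x=3, y=0), (x=4, y=1), (x=6, y=3), (x=7, y=4), (x=8, y=5), (x=10, y=5)
  Distance 7: (x=2, y=0), (x=4, y=2), (x=5, y=3), (x=6, y=4), (x=7, y=5), (x=8, y=6)
  Distance 8: (x=2, y=1), (x=3, y=2), (x=7, y=6)
  Distance 9: (x=3, y=3), (x=6, y=6)
  Distance 10: (x=2, y=3), (x=3, y=4), (x=5, y=6), (x=6, y=7)
  Distance 11: (x=1, y=3), (x=2, y=4), (x=4, y=4), (x=4, y=6), (x=5, y=7), (x=6, y=8)
  Distance 12: (x=1, y=2), (x=0, y=3), (x=2, y=5), (x=3, y=6), (x=5, y=8), (x=6, y=9)
  Distance 13: (x=0, y=4), (x=1, y=5), (x=4, y=8), (x=5, y=9), (x=7, y=9), (x=6, y=10)  <- goal reached here
One shortest path (13 moves): (x=9, y=0) -> (x=8, y=0) -> (x=7, y=0) -> (x=6, y=0) -> (x=5, y=0) -> (x=4, y=0) -> (x=4, y=1) -> (x=4, y=2) -> (x=3, y=2) -> (x=3, y=3) -> (x=2, y=3) -> (x=2, y=4) -> (x=2, y=5) -> (x=1, y=5)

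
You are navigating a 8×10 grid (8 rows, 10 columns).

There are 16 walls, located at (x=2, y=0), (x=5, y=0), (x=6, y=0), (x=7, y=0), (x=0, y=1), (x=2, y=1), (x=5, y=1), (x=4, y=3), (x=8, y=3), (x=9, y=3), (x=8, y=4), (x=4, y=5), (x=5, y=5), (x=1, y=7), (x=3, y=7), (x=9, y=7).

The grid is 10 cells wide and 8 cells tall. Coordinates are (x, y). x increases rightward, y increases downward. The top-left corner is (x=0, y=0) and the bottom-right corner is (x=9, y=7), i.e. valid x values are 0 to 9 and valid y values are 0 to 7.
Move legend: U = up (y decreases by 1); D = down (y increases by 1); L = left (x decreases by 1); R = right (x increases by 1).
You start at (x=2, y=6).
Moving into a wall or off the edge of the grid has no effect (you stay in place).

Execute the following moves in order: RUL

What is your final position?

Answer: Final position: (x=2, y=5)

Derivation:
Start: (x=2, y=6)
  R (right): (x=2, y=6) -> (x=3, y=6)
  U (up): (x=3, y=6) -> (x=3, y=5)
  L (left): (x=3, y=5) -> (x=2, y=5)
Final: (x=2, y=5)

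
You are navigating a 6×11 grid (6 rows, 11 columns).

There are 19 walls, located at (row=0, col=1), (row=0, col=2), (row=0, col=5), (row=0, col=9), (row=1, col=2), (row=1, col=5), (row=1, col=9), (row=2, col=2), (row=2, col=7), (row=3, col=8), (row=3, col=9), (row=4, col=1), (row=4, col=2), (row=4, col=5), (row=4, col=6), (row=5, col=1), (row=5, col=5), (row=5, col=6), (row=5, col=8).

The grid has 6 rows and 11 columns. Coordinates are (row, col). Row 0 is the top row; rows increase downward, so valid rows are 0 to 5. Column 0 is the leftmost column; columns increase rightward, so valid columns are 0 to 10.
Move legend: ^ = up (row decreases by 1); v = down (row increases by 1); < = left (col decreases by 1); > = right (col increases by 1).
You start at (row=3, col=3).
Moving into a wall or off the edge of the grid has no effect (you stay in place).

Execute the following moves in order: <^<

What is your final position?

Start: (row=3, col=3)
  < (left): (row=3, col=3) -> (row=3, col=2)
  ^ (up): blocked, stay at (row=3, col=2)
  < (left): (row=3, col=2) -> (row=3, col=1)
Final: (row=3, col=1)

Answer: Final position: (row=3, col=1)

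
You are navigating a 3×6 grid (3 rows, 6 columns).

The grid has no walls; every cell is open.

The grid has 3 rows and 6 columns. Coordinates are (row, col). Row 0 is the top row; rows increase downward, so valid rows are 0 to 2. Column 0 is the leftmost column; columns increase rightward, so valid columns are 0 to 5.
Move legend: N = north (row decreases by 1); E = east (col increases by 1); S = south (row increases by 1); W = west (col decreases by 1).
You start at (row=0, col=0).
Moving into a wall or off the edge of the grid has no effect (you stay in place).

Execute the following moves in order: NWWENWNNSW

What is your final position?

Answer: Final position: (row=1, col=0)

Derivation:
Start: (row=0, col=0)
  N (north): blocked, stay at (row=0, col=0)
  W (west): blocked, stay at (row=0, col=0)
  W (west): blocked, stay at (row=0, col=0)
  E (east): (row=0, col=0) -> (row=0, col=1)
  N (north): blocked, stay at (row=0, col=1)
  W (west): (row=0, col=1) -> (row=0, col=0)
  N (north): blocked, stay at (row=0, col=0)
  N (north): blocked, stay at (row=0, col=0)
  S (south): (row=0, col=0) -> (row=1, col=0)
  W (west): blocked, stay at (row=1, col=0)
Final: (row=1, col=0)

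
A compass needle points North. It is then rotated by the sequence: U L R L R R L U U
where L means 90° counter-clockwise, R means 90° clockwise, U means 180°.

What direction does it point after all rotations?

Answer: Final heading: South

Derivation:
Start: North
  U (U-turn (180°)) -> South
  L (left (90° counter-clockwise)) -> East
  R (right (90° clockwise)) -> South
  L (left (90° counter-clockwise)) -> East
  R (right (90° clockwise)) -> South
  R (right (90° clockwise)) -> West
  L (left (90° counter-clockwise)) -> South
  U (U-turn (180°)) -> North
  U (U-turn (180°)) -> South
Final: South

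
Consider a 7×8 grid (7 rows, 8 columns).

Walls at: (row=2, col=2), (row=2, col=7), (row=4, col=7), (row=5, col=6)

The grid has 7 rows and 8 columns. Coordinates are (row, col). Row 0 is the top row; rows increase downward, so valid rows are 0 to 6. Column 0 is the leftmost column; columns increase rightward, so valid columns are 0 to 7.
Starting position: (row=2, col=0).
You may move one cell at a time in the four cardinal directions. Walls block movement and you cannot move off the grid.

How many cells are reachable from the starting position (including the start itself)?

BFS flood-fill from (row=2, col=0):
  Distance 0: (row=2, col=0)
  Distance 1: (row=1, col=0), (row=2, col=1), (row=3, col=0)
  Distance 2: (row=0, col=0), (row=1, col=1), (row=3, col=1), (row=4, col=0)
  Distance 3: (row=0, col=1), (row=1, col=2), (row=3, col=2), (row=4, col=1), (row=5, col=0)
  Distance 4: (row=0, col=2), (row=1, col=3), (row=3, col=3), (row=4, col=2), (row=5, col=1), (row=6, col=0)
  Distance 5: (row=0, col=3), (row=1, col=4), (row=2, col=3), (row=3, col=4), (row=4, col=3), (row=5, col=2), (row=6, col=1)
  Distance 6: (row=0, col=4), (row=1, col=5), (row=2, col=4), (row=3, col=5), (row=4, col=4), (row=5, col=3), (row=6, col=2)
  Distance 7: (row=0, col=5), (row=1, col=6), (row=2, col=5), (row=3, col=6), (row=4, col=5), (row=5, col=4), (row=6, col=3)
  Distance 8: (row=0, col=6), (row=1, col=7), (row=2, col=6), (row=3, col=7), (row=4, col=6), (row=5, col=5), (row=6, col=4)
  Distance 9: (row=0, col=7), (row=6, col=5)
  Distance 10: (row=6, col=6)
  Distance 11: (row=6, col=7)
  Distance 12: (row=5, col=7)
Total reachable: 52 (grid has 52 open cells total)

Answer: Reachable cells: 52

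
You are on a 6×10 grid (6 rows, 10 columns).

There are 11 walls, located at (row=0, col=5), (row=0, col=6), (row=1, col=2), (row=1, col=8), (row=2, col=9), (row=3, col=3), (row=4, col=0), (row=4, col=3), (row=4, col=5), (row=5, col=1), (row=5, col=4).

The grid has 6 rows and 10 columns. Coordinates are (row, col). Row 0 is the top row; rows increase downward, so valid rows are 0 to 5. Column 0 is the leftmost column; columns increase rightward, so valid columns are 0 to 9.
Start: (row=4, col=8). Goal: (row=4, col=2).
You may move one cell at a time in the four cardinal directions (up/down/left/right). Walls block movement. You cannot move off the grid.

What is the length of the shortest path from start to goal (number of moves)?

Answer: Shortest path length: 10

Derivation:
BFS from (row=4, col=8) until reaching (row=4, col=2):
  Distance 0: (row=4, col=8)
  Distance 1: (row=3, col=8), (row=4, col=7), (row=4, col=9), (row=5, col=8)
  Distance 2: (row=2, col=8), (row=3, col=7), (row=3, col=9), (row=4, col=6), (row=5, col=7), (row=5, col=9)
  Distance 3: (row=2, col=7), (row=3, col=6), (row=5, col=6)
  Distance 4: (row=1, col=7), (row=2, col=6), (row=3, col=5), (row=5, col=5)
  Distance 5: (row=0, col=7), (row=1, col=6), (row=2, col=5), (row=3, col=4)
  Distance 6: (row=0, col=8), (row=1, col=5), (row=2, col=4), (row=4, col=4)
  Distance 7: (row=0, col=9), (row=1, col=4), (row=2, col=3)
  Distance 8: (row=0, col=4), (row=1, col=3), (row=1, col=9), (row=2, col=2)
  Distance 9: (row=0, col=3), (row=2, col=1), (row=3, col=2)
  Distance 10: (row=0, col=2), (row=1, col=1), (row=2, col=0), (row=3, col=1), (row=4, col=2)  <- goal reached here
One shortest path (10 moves): (row=4, col=8) -> (row=4, col=7) -> (row=4, col=6) -> (row=3, col=6) -> (row=3, col=5) -> (row=3, col=4) -> (row=2, col=4) -> (row=2, col=3) -> (row=2, col=2) -> (row=3, col=2) -> (row=4, col=2)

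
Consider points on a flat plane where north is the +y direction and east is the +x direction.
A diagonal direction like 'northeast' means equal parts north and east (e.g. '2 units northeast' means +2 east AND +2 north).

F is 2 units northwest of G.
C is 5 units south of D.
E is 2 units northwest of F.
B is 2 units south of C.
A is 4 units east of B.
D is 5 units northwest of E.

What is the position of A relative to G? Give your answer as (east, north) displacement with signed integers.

Answer: A is at (east=-5, north=2) relative to G.

Derivation:
Place G at the origin (east=0, north=0).
  F is 2 units northwest of G: delta (east=-2, north=+2); F at (east=-2, north=2).
  E is 2 units northwest of F: delta (east=-2, north=+2); E at (east=-4, north=4).
  D is 5 units northwest of E: delta (east=-5, north=+5); D at (east=-9, north=9).
  C is 5 units south of D: delta (east=+0, north=-5); C at (east=-9, north=4).
  B is 2 units south of C: delta (east=+0, north=-2); B at (east=-9, north=2).
  A is 4 units east of B: delta (east=+4, north=+0); A at (east=-5, north=2).
Therefore A relative to G: (east=-5, north=2).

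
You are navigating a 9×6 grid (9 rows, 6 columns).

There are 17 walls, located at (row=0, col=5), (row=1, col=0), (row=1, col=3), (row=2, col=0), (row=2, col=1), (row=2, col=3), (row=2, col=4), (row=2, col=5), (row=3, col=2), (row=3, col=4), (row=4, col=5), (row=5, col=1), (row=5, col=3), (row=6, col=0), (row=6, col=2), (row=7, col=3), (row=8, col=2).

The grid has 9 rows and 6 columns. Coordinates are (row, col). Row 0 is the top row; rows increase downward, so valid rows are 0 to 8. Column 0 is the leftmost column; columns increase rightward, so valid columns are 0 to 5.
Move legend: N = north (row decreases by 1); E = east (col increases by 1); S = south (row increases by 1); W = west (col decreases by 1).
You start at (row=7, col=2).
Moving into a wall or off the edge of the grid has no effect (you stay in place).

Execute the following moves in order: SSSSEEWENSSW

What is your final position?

Answer: Final position: (row=7, col=1)

Derivation:
Start: (row=7, col=2)
  [×4]S (south): blocked, stay at (row=7, col=2)
  E (east): blocked, stay at (row=7, col=2)
  E (east): blocked, stay at (row=7, col=2)
  W (west): (row=7, col=2) -> (row=7, col=1)
  E (east): (row=7, col=1) -> (row=7, col=2)
  N (north): blocked, stay at (row=7, col=2)
  S (south): blocked, stay at (row=7, col=2)
  S (south): blocked, stay at (row=7, col=2)
  W (west): (row=7, col=2) -> (row=7, col=1)
Final: (row=7, col=1)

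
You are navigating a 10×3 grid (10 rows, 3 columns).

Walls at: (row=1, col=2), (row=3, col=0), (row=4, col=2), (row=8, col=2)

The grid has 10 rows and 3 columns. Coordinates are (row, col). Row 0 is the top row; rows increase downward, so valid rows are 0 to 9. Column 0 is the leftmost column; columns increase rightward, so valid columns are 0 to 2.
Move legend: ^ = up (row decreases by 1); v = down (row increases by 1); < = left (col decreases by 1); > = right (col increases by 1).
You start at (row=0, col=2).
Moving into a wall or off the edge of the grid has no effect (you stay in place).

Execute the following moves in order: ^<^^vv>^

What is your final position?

Answer: Final position: (row=2, col=2)

Derivation:
Start: (row=0, col=2)
  ^ (up): blocked, stay at (row=0, col=2)
  < (left): (row=0, col=2) -> (row=0, col=1)
  ^ (up): blocked, stay at (row=0, col=1)
  ^ (up): blocked, stay at (row=0, col=1)
  v (down): (row=0, col=1) -> (row=1, col=1)
  v (down): (row=1, col=1) -> (row=2, col=1)
  > (right): (row=2, col=1) -> (row=2, col=2)
  ^ (up): blocked, stay at (row=2, col=2)
Final: (row=2, col=2)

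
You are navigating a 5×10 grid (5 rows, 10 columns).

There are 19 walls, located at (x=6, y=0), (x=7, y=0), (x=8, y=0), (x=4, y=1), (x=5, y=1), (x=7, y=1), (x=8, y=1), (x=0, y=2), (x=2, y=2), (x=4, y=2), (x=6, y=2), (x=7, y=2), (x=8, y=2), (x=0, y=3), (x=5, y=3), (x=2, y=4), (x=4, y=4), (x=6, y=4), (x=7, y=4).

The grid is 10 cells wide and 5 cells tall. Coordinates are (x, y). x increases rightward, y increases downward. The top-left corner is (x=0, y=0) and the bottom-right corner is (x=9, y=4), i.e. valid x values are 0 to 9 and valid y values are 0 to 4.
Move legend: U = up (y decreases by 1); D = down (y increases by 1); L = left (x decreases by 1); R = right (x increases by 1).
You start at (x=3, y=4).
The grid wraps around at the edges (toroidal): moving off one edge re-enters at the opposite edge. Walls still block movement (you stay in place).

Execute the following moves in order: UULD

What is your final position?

Answer: Final position: (x=3, y=3)

Derivation:
Start: (x=3, y=4)
  U (up): (x=3, y=4) -> (x=3, y=3)
  U (up): (x=3, y=3) -> (x=3, y=2)
  L (left): blocked, stay at (x=3, y=2)
  D (down): (x=3, y=2) -> (x=3, y=3)
Final: (x=3, y=3)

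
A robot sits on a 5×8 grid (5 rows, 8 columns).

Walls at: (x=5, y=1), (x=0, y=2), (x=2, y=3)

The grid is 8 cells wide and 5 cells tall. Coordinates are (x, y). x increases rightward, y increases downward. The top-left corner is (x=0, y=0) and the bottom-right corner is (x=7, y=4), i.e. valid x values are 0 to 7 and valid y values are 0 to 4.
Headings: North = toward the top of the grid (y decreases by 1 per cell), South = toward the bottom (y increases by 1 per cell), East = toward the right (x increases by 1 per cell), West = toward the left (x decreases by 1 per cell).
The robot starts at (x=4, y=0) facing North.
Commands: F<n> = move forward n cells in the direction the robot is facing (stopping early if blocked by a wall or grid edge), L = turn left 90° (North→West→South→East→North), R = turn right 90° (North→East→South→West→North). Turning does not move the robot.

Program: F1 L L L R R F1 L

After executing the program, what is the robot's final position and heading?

Start: (x=4, y=0), facing North
  F1: move forward 0/1 (blocked), now at (x=4, y=0)
  L: turn left, now facing West
  L: turn left, now facing South
  L: turn left, now facing East
  R: turn right, now facing South
  R: turn right, now facing West
  F1: move forward 1, now at (x=3, y=0)
  L: turn left, now facing South
Final: (x=3, y=0), facing South

Answer: Final position: (x=3, y=0), facing South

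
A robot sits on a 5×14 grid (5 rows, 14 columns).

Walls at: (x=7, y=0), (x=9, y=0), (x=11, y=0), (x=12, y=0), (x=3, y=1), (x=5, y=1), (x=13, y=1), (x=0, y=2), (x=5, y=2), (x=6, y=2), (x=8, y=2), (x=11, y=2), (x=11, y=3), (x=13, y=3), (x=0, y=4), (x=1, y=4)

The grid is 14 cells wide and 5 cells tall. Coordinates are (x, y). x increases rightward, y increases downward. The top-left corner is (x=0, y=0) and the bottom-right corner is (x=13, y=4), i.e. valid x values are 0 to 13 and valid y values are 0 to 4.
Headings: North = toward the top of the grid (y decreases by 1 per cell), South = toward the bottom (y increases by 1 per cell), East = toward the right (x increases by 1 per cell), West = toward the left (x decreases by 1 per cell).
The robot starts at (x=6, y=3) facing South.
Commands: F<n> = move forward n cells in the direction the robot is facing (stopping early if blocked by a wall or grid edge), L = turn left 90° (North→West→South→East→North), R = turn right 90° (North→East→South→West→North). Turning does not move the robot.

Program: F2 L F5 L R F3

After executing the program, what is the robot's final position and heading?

Start: (x=6, y=3), facing South
  F2: move forward 1/2 (blocked), now at (x=6, y=4)
  L: turn left, now facing East
  F5: move forward 5, now at (x=11, y=4)
  L: turn left, now facing North
  R: turn right, now facing East
  F3: move forward 2/3 (blocked), now at (x=13, y=4)
Final: (x=13, y=4), facing East

Answer: Final position: (x=13, y=4), facing East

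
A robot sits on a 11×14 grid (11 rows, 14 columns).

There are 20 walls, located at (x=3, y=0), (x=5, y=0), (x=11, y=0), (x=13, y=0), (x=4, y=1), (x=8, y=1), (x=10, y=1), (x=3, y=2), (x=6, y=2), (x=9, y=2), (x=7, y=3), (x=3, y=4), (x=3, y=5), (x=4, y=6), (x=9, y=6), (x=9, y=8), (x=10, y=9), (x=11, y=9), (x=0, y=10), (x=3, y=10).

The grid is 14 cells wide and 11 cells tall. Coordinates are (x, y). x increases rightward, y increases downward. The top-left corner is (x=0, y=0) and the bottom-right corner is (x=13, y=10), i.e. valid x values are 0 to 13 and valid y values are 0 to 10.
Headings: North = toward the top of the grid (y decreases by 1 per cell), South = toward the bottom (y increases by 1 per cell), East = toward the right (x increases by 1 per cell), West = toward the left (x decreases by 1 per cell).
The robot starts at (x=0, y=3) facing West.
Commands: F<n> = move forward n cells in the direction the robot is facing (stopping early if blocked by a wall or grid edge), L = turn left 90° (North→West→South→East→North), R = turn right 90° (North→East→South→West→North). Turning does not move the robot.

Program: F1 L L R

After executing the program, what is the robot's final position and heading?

Start: (x=0, y=3), facing West
  F1: move forward 0/1 (blocked), now at (x=0, y=3)
  L: turn left, now facing South
  L: turn left, now facing East
  R: turn right, now facing South
Final: (x=0, y=3), facing South

Answer: Final position: (x=0, y=3), facing South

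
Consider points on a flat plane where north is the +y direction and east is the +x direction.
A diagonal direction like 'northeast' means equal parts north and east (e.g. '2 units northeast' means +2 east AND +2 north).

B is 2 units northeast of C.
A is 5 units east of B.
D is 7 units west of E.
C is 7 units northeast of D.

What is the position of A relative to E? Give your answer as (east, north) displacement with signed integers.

Place E at the origin (east=0, north=0).
  D is 7 units west of E: delta (east=-7, north=+0); D at (east=-7, north=0).
  C is 7 units northeast of D: delta (east=+7, north=+7); C at (east=0, north=7).
  B is 2 units northeast of C: delta (east=+2, north=+2); B at (east=2, north=9).
  A is 5 units east of B: delta (east=+5, north=+0); A at (east=7, north=9).
Therefore A relative to E: (east=7, north=9).

Answer: A is at (east=7, north=9) relative to E.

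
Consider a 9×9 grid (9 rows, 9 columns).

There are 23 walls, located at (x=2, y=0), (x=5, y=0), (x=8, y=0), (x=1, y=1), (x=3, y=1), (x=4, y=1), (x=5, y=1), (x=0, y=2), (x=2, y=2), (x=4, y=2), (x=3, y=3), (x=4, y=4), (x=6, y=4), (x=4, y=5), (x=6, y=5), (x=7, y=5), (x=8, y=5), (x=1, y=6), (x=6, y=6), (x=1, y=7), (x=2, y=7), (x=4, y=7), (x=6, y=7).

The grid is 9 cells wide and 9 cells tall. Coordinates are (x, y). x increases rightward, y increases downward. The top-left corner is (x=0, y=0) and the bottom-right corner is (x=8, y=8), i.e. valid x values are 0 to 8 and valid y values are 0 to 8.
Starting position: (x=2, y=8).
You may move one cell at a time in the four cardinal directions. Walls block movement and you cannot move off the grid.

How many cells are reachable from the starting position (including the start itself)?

Answer: Reachable cells: 51

Derivation:
BFS flood-fill from (x=2, y=8):
  Distance 0: (x=2, y=8)
  Distance 1: (x=1, y=8), (x=3, y=8)
  Distance 2: (x=3, y=7), (x=0, y=8), (x=4, y=8)
  Distance 3: (x=3, y=6), (x=0, y=7), (x=5, y=8)
  Distance 4: (x=3, y=5), (x=0, y=6), (x=2, y=6), (x=4, y=6), (x=5, y=7), (x=6, y=8)
  Distance 5: (x=3, y=4), (x=0, y=5), (x=2, y=5), (x=5, y=6), (x=7, y=8)
  Distance 6: (x=0, y=4), (x=2, y=4), (x=1, y=5), (x=5, y=5), (x=7, y=7), (x=8, y=8)
  Distance 7: (x=0, y=3), (x=2, y=3), (x=1, y=4), (x=5, y=4), (x=7, y=6), (x=8, y=7)
  Distance 8: (x=1, y=3), (x=5, y=3), (x=8, y=6)
  Distance 9: (x=1, y=2), (x=5, y=2), (x=4, y=3), (x=6, y=3)
  Distance 10: (x=6, y=2), (x=7, y=3)
  Distance 11: (x=6, y=1), (x=7, y=2), (x=8, y=3), (x=7, y=4)
  Distance 12: (x=6, y=0), (x=7, y=1), (x=8, y=2), (x=8, y=4)
  Distance 13: (x=7, y=0), (x=8, y=1)
Total reachable: 51 (grid has 58 open cells total)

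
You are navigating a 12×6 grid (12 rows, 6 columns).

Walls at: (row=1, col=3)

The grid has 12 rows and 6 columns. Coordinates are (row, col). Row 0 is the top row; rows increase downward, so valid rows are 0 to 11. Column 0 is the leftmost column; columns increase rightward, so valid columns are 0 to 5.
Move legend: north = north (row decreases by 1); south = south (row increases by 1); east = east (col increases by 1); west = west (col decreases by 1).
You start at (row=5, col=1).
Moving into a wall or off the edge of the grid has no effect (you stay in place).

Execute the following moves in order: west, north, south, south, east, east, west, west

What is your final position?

Start: (row=5, col=1)
  west (west): (row=5, col=1) -> (row=5, col=0)
  north (north): (row=5, col=0) -> (row=4, col=0)
  south (south): (row=4, col=0) -> (row=5, col=0)
  south (south): (row=5, col=0) -> (row=6, col=0)
  east (east): (row=6, col=0) -> (row=6, col=1)
  east (east): (row=6, col=1) -> (row=6, col=2)
  west (west): (row=6, col=2) -> (row=6, col=1)
  west (west): (row=6, col=1) -> (row=6, col=0)
Final: (row=6, col=0)

Answer: Final position: (row=6, col=0)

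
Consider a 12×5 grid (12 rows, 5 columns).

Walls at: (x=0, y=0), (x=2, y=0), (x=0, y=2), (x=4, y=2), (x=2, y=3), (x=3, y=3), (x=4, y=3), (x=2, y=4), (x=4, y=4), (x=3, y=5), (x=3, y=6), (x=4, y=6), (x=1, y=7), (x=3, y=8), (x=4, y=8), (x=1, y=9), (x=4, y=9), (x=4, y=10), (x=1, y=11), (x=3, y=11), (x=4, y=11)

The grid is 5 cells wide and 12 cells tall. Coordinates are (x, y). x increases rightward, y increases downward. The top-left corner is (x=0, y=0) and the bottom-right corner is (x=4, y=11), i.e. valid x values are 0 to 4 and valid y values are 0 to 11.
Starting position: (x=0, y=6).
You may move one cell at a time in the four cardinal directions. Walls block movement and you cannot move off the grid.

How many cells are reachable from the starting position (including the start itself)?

BFS flood-fill from (x=0, y=6):
  Distance 0: (x=0, y=6)
  Distance 1: (x=0, y=5), (x=1, y=6), (x=0, y=7)
  Distance 2: (x=0, y=4), (x=1, y=5), (x=2, y=6), (x=0, y=8)
  Distance 3: (x=0, y=3), (x=1, y=4), (x=2, y=5), (x=2, y=7), (x=1, y=8), (x=0, y=9)
  Distance 4: (x=1, y=3), (x=3, y=7), (x=2, y=8), (x=0, y=10)
  Distance 5: (x=1, y=2), (x=4, y=7), (x=2, y=9), (x=1, y=10), (x=0, y=11)
  Distance 6: (x=1, y=1), (x=2, y=2), (x=3, y=9), (x=2, y=10)
  Distance 7: (x=1, y=0), (x=0, y=1), (x=2, y=1), (x=3, y=2), (x=3, y=10), (x=2, y=11)
  Distance 8: (x=3, y=1)
  Distance 9: (x=3, y=0), (x=4, y=1)
  Distance 10: (x=4, y=0)
Total reachable: 37 (grid has 39 open cells total)

Answer: Reachable cells: 37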